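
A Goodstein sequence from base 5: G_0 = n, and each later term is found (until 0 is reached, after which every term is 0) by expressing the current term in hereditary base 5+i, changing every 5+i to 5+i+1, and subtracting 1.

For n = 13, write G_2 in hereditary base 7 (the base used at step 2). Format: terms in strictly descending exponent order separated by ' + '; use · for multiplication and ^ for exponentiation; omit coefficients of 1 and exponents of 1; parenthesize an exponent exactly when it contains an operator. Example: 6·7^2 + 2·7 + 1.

base 5: 13 = 2·5 + 3; at 6: 2·6 + 3 = 15; next = 14
base 6: 14 = 2·6 + 2; at 7: 2·7 + 2 = 16; next = 15
base 7: 15 = 2·7 + 1; at 8: 2·8 + 1 = 17; next = 16

2·7 + 1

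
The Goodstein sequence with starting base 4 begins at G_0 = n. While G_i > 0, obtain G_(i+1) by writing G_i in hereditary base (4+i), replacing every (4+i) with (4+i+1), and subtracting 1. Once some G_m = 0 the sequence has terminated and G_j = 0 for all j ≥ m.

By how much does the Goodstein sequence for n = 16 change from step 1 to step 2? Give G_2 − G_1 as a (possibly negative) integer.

[0] 16 ≡ 4^2 (base 4). Lift 5: 25. −1: 24.
[1] 24 ≡ 4·5 + 4 (base 5). Lift 6: 28. −1: 27.

3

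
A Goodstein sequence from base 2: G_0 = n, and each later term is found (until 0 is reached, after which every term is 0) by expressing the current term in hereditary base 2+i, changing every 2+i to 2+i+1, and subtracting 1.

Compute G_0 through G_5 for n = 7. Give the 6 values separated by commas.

7, 30, 259, 3127, 46657, 823543

(0) 7|_2 = 2^2 + 2 + 1 ↦ 3^3 + 3 + 1|_3 = 31 ⇒ 30
(1) 30|_3 = 3^3 + 3 ↦ 4^4 + 4|_4 = 260 ⇒ 259
(2) 259|_4 = 4^4 + 3 ↦ 5^5 + 3|_5 = 3128 ⇒ 3127
(3) 3127|_5 = 5^5 + 2 ↦ 6^6 + 2|_6 = 46658 ⇒ 46657
(4) 46657|_6 = 6^6 + 1 ↦ 7^7 + 1|_7 = 823544 ⇒ 823543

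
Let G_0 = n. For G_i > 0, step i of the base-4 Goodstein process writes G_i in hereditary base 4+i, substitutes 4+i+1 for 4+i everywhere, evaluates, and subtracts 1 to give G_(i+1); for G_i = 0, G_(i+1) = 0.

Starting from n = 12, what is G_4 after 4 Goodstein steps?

17

(0) 12|_4 = 3·4 ↦ 3·5|_5 = 15 ⇒ 14
(1) 14|_5 = 2·5 + 4 ↦ 2·6 + 4|_6 = 16 ⇒ 15
(2) 15|_6 = 2·6 + 3 ↦ 2·7 + 3|_7 = 17 ⇒ 16
(3) 16|_7 = 2·7 + 2 ↦ 2·8 + 2|_8 = 18 ⇒ 17
(4) 17|_8 = 2·8 + 1 ↦ 2·9 + 1|_9 = 19 ⇒ 18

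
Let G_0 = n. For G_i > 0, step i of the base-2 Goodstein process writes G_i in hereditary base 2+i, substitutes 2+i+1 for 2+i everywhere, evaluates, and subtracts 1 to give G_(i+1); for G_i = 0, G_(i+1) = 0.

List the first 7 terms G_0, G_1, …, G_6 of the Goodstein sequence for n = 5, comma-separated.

5, 27, 255, 467, 775, 1197, 1751

G_0=5  [base 2] 2^2 + 1  →[2↦3]→  3^3 + 1 = 28  −1 ⇒ G_1=27
G_1=27  [base 3] 3^3  →[3↦4]→  4^4 = 256  −1 ⇒ G_2=255
G_2=255  [base 4] 3·4^3 + 3·4^2 + 3·4 + 3  →[4↦5]→  3·5^3 + 3·5^2 + 3·5 + 3 = 468  −1 ⇒ G_3=467
G_3=467  [base 5] 3·5^3 + 3·5^2 + 3·5 + 2  →[5↦6]→  3·6^3 + 3·6^2 + 3·6 + 2 = 776  −1 ⇒ G_4=775
G_4=775  [base 6] 3·6^3 + 3·6^2 + 3·6 + 1  →[6↦7]→  3·7^3 + 3·7^2 + 3·7 + 1 = 1198  −1 ⇒ G_5=1197
G_5=1197  [base 7] 3·7^3 + 3·7^2 + 3·7  →[7↦8]→  3·8^3 + 3·8^2 + 3·8 = 1752  −1 ⇒ G_6=1751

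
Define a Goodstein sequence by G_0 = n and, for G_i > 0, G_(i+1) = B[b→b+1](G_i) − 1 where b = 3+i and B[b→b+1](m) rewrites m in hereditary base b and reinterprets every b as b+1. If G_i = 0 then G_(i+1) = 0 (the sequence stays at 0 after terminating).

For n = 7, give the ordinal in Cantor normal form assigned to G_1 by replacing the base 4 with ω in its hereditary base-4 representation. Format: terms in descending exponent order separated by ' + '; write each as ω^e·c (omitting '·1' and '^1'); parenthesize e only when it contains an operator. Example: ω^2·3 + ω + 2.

(0) 7|_3 = 2·3 + 1 ↦ 2·4 + 1|_4 = 9 ⇒ 8
(1) 8|_4 = 2·4 ↦ 2·5|_5 = 10 ⇒ 9

ω·2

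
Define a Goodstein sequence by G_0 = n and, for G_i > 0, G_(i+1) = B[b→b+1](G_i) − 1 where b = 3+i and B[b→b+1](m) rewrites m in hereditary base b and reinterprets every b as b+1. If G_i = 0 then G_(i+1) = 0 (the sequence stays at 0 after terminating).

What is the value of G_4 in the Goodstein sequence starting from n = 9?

21

step 0: 9 = 3^2; sub 4 for 3: 4^2; = 16; G_1 = 16−1 = 15
step 1: 15 = 3·4 + 3; sub 5 for 4: 3·5 + 3; = 18; G_2 = 18−1 = 17
step 2: 17 = 3·5 + 2; sub 6 for 5: 3·6 + 2; = 20; G_3 = 20−1 = 19
step 3: 19 = 3·6 + 1; sub 7 for 6: 3·7 + 1; = 22; G_4 = 22−1 = 21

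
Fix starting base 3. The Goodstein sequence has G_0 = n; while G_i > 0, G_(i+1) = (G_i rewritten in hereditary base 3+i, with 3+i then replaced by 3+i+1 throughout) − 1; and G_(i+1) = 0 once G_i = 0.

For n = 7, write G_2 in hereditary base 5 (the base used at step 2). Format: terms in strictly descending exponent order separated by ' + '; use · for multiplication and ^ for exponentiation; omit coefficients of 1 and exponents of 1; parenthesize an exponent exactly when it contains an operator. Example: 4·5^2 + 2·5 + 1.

7 —HB3→ 2·3 + 1 —bump→ 2·4 + 1 = 9 —(−1)→ 8
8 —HB4→ 2·4 —bump→ 2·5 = 10 —(−1)→ 9
9 —HB5→ 5 + 4 —bump→ 6 + 4 = 10 —(−1)→ 9

5 + 4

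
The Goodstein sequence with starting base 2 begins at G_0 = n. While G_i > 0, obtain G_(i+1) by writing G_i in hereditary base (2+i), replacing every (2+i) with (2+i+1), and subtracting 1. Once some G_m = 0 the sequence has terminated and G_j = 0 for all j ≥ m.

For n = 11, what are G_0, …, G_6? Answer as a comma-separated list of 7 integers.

11, 84, 1027, 15627, 279937, 5764801, 134217727

step 0: 11 = 2^(2 + 1) + 2 + 1; sub 3 for 2: 3^(3 + 1) + 3 + 1; = 85; G_1 = 85−1 = 84
step 1: 84 = 3^(3 + 1) + 3; sub 4 for 3: 4^(4 + 1) + 4; = 1028; G_2 = 1028−1 = 1027
step 2: 1027 = 4^(4 + 1) + 3; sub 5 for 4: 5^(5 + 1) + 3; = 15628; G_3 = 15628−1 = 15627
step 3: 15627 = 5^(5 + 1) + 2; sub 6 for 5: 6^(6 + 1) + 2; = 279938; G_4 = 279938−1 = 279937
step 4: 279937 = 6^(6 + 1) + 1; sub 7 for 6: 7^(7 + 1) + 1; = 5764802; G_5 = 5764802−1 = 5764801
step 5: 5764801 = 7^(7 + 1); sub 8 for 7: 8^(8 + 1); = 134217728; G_6 = 134217728−1 = 134217727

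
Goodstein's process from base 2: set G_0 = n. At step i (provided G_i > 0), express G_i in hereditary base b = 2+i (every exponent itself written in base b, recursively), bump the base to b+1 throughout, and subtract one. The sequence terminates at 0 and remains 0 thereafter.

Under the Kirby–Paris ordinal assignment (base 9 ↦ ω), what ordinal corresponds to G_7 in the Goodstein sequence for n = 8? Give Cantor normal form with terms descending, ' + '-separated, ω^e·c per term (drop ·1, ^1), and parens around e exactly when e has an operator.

[0] 8 ≡ 2^(2 + 1) (base 2). Lift 3: 81. −1: 80.
[1] 80 ≡ 2·3^3 + 2·3^2 + 2·3 + 2 (base 3). Lift 4: 554. −1: 553.
[2] 553 ≡ 2·4^4 + 2·4^2 + 2·4 + 1 (base 4). Lift 5: 6311. −1: 6310.
[3] 6310 ≡ 2·5^5 + 2·5^2 + 2·5 (base 5). Lift 6: 93396. −1: 93395.
[4] 93395 ≡ 2·6^6 + 2·6^2 + 6 + 5 (base 6). Lift 7: 1647196. −1: 1647195.
[5] 1647195 ≡ 2·7^7 + 2·7^2 + 7 + 4 (base 7). Lift 8: 33554572. −1: 33554571.
[6] 33554571 ≡ 2·8^8 + 2·8^2 + 8 + 3 (base 8). Lift 9: 774841152. −1: 774841151.
[7] 774841151 ≡ 2·9^9 + 2·9^2 + 9 + 2 (base 9). Lift 10: 20000000212. −1: 20000000211.

ω^ω·2 + ω^2·2 + ω + 2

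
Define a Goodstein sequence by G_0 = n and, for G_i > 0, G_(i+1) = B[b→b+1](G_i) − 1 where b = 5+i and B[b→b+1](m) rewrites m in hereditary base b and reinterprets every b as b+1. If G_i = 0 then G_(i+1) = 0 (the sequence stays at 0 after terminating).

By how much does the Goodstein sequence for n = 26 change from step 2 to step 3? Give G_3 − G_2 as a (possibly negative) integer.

5

G_0 = 26. HB_5(26) = 5^2 + 1. Bump = 37. G_1 = 36.
G_1 = 36. HB_6(36) = 6^2. Bump = 49. G_2 = 48.
G_2 = 48. HB_7(48) = 6·7 + 6. Bump = 54. G_3 = 53.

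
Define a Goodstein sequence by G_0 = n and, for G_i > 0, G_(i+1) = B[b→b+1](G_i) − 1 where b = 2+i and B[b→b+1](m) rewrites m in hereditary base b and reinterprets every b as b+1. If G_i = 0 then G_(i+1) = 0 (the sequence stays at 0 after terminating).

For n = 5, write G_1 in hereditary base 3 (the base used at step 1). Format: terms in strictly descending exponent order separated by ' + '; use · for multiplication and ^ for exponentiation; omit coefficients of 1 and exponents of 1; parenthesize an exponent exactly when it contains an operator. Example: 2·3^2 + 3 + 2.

3^3

step 0: 5 = 2^2 + 1; sub 3 for 2: 3^3 + 1; = 28; G_1 = 28−1 = 27
step 1: 27 = 3^3; sub 4 for 3: 4^4; = 256; G_2 = 256−1 = 255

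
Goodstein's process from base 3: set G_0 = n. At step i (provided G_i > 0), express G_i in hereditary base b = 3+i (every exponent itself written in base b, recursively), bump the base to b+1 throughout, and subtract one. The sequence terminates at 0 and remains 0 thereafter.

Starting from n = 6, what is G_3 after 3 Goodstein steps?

step 0: 6 = 2·3; sub 4 for 3: 2·4; = 8; G_1 = 8−1 = 7
step 1: 7 = 4 + 3; sub 5 for 4: 5 + 3; = 8; G_2 = 8−1 = 7
step 2: 7 = 5 + 2; sub 6 for 5: 6 + 2; = 8; G_3 = 8−1 = 7

7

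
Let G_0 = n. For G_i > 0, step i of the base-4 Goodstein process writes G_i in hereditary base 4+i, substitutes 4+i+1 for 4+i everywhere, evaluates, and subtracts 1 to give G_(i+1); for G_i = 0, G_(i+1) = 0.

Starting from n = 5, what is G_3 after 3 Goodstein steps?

4

[0] 5 ≡ 4 + 1 (base 4). Lift 5: 6. −1: 5.
[1] 5 ≡ 5 (base 5). Lift 6: 6. −1: 5.
[2] 5 ≡ 5 (base 6). Lift 7: 5. −1: 4.
[3] 4 ≡ 4 (base 7). Lift 8: 4. −1: 3.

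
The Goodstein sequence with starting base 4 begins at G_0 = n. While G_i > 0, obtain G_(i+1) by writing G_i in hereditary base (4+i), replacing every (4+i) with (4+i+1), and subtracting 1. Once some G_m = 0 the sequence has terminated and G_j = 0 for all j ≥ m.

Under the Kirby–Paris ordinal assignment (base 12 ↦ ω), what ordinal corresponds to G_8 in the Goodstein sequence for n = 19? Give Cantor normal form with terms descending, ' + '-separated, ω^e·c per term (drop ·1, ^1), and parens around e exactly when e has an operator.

i=0: 19 = 4^2 + 3 (b=4); 4→5: 5^2 + 3 = 28; 28−1 = 27
i=1: 27 = 5^2 + 2 (b=5); 5→6: 6^2 + 2 = 38; 38−1 = 37
i=2: 37 = 6^2 + 1 (b=6); 6→7: 7^2 + 1 = 50; 50−1 = 49
i=3: 49 = 7^2 (b=7); 7→8: 8^2 = 64; 64−1 = 63
i=4: 63 = 7·8 + 7 (b=8); 8→9: 7·9 + 7 = 70; 70−1 = 69
i=5: 69 = 7·9 + 6 (b=9); 9→10: 7·10 + 6 = 76; 76−1 = 75
i=6: 75 = 7·10 + 5 (b=10); 10→11: 7·11 + 5 = 82; 82−1 = 81
i=7: 81 = 7·11 + 4 (b=11); 11→12: 7·12 + 4 = 88; 88−1 = 87

ω·7 + 3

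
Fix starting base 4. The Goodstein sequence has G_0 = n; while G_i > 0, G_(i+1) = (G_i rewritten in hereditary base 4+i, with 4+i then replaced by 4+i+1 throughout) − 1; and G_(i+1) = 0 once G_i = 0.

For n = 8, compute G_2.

9

[0] 8 ≡ 2·4 (base 4). Lift 5: 10. −1: 9.
[1] 9 ≡ 5 + 4 (base 5). Lift 6: 10. −1: 9.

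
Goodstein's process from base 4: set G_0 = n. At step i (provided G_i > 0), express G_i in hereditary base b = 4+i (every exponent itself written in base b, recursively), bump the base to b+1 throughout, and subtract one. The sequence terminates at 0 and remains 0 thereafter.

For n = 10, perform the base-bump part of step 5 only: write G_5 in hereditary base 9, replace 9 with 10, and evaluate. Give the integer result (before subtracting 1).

i=0: 10 = 2·4 + 2 (b=4); 4→5: 2·5 + 2 = 12; 12−1 = 11
i=1: 11 = 2·5 + 1 (b=5); 5→6: 2·6 + 1 = 13; 13−1 = 12
i=2: 12 = 2·6 (b=6); 6→7: 2·7 = 14; 14−1 = 13
i=3: 13 = 7 + 6 (b=7); 7→8: 8 + 6 = 14; 14−1 = 13
i=4: 13 = 8 + 5 (b=8); 8→9: 9 + 5 = 14; 14−1 = 13
i=5: 13 = 9 + 4 (b=9); 9→10: 10 + 4 = 14; 14−1 = 13

14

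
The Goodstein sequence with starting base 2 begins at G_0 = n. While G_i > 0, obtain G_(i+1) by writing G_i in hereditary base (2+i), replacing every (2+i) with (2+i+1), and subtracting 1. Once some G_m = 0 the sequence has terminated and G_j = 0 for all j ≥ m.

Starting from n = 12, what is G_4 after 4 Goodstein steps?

12 —HB2→ 2^(2 + 1) + 2^2 —bump→ 3^(3 + 1) + 3^3 = 108 —(−1)→ 107
107 —HB3→ 3^(3 + 1) + 2·3^2 + 2·3 + 2 —bump→ 4^(4 + 1) + 2·4^2 + 2·4 + 2 = 1066 —(−1)→ 1065
1065 —HB4→ 4^(4 + 1) + 2·4^2 + 2·4 + 1 —bump→ 5^(5 + 1) + 2·5^2 + 2·5 + 1 = 15686 —(−1)→ 15685
15685 —HB5→ 5^(5 + 1) + 2·5^2 + 2·5 —bump→ 6^(6 + 1) + 2·6^2 + 2·6 = 280020 —(−1)→ 280019

280019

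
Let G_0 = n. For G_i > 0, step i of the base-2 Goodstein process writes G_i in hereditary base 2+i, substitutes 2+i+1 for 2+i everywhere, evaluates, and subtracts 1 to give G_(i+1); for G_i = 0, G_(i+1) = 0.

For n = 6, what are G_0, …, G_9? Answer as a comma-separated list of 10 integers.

6, 29, 257, 3125, 46655, 98039, 187243, 332147, 555551, 885775

(0) 6|_2 = 2^2 + 2 ↦ 3^3 + 3|_3 = 30 ⇒ 29
(1) 29|_3 = 3^3 + 2 ↦ 4^4 + 2|_4 = 258 ⇒ 257
(2) 257|_4 = 4^4 + 1 ↦ 5^5 + 1|_5 = 3126 ⇒ 3125
(3) 3125|_5 = 5^5 ↦ 6^6|_6 = 46656 ⇒ 46655
(4) 46655|_6 = 5·6^5 + 5·6^4 + 5·6^3 + 5·6^2 + 5·6 + 5 ↦ 5·7^5 + 5·7^4 + 5·7^3 + 5·7^2 + 5·7 + 5|_7 = 98040 ⇒ 98039
(5) 98039|_7 = 5·7^5 + 5·7^4 + 5·7^3 + 5·7^2 + 5·7 + 4 ↦ 5·8^5 + 5·8^4 + 5·8^3 + 5·8^2 + 5·8 + 4|_8 = 187244 ⇒ 187243
(6) 187243|_8 = 5·8^5 + 5·8^4 + 5·8^3 + 5·8^2 + 5·8 + 3 ↦ 5·9^5 + 5·9^4 + 5·9^3 + 5·9^2 + 5·9 + 3|_9 = 332148 ⇒ 332147
(7) 332147|_9 = 5·9^5 + 5·9^4 + 5·9^3 + 5·9^2 + 5·9 + 2 ↦ 5·10^5 + 5·10^4 + 5·10^3 + 5·10^2 + 5·10 + 2|_10 = 555552 ⇒ 555551
(8) 555551|_10 = 5·10^5 + 5·10^4 + 5·10^3 + 5·10^2 + 5·10 + 1 ↦ 5·11^5 + 5·11^4 + 5·11^3 + 5·11^2 + 5·11 + 1|_11 = 885776 ⇒ 885775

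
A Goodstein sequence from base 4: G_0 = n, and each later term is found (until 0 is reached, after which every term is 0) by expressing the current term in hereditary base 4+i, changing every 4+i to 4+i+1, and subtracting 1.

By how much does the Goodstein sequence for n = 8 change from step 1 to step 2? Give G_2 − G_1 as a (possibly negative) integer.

step 0: 8 = 2·4; sub 5 for 4: 2·5; = 10; G_1 = 10−1 = 9
step 1: 9 = 5 + 4; sub 6 for 5: 6 + 4; = 10; G_2 = 10−1 = 9

0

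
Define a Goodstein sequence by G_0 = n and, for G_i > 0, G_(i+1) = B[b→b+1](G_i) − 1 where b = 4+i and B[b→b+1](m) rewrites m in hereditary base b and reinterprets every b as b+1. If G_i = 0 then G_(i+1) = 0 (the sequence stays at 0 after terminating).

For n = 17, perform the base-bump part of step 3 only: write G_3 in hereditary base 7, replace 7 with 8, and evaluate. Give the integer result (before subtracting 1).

17 —HB4→ 4^2 + 1 —bump→ 5^2 + 1 = 26 —(−1)→ 25
25 —HB5→ 5^2 —bump→ 6^2 = 36 —(−1)→ 35
35 —HB6→ 5·6 + 5 —bump→ 5·7 + 5 = 40 —(−1)→ 39
39 —HB7→ 5·7 + 4 —bump→ 5·8 + 4 = 44 —(−1)→ 43

44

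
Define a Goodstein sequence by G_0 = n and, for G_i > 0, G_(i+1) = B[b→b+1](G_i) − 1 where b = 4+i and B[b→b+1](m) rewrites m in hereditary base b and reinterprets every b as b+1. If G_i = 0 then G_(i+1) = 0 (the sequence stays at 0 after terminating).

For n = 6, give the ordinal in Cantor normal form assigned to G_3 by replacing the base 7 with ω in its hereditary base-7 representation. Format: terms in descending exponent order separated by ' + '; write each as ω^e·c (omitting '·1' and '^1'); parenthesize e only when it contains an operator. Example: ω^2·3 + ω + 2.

i=0: 6 = 4 + 2 (b=4); 4→5: 5 + 2 = 7; 7−1 = 6
i=1: 6 = 5 + 1 (b=5); 5→6: 6 + 1 = 7; 7−1 = 6
i=2: 6 = 6 (b=6); 6→7: 7 = 7; 7−1 = 6
i=3: 6 = 6 (b=7); 7→8: 6 = 6; 6−1 = 5

6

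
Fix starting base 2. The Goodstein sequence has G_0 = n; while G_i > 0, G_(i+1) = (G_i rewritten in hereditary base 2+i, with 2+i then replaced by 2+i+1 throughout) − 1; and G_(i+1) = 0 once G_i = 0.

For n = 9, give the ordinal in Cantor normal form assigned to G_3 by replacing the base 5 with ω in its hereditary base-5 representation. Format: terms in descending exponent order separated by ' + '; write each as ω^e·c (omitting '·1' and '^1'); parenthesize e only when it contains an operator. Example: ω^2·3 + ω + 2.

G_0=9  [base 2] 2^(2 + 1) + 1  →[2↦3]→  3^(3 + 1) + 1 = 82  −1 ⇒ G_1=81
G_1=81  [base 3] 3^(3 + 1)  →[3↦4]→  4^(4 + 1) = 1024  −1 ⇒ G_2=1023
G_2=1023  [base 4] 3·4^4 + 3·4^3 + 3·4^2 + 3·4 + 3  →[4↦5]→  3·5^5 + 3·5^3 + 3·5^2 + 3·5 + 3 = 9843  −1 ⇒ G_3=9842
G_3=9842  [base 5] 3·5^5 + 3·5^3 + 3·5^2 + 3·5 + 2  →[5↦6]→  3·6^6 + 3·6^3 + 3·6^2 + 3·6 + 2 = 140744  −1 ⇒ G_4=140743

ω^ω·3 + ω^3·3 + ω^2·3 + ω·3 + 2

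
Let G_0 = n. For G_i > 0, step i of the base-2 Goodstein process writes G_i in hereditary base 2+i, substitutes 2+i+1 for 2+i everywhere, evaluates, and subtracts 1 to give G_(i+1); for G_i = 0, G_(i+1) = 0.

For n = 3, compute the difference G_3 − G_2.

-1

3 —HB2→ 2 + 1 —bump→ 3 + 1 = 4 —(−1)→ 3
3 —HB3→ 3 —bump→ 4 = 4 —(−1)→ 3
3 —HB4→ 3 —bump→ 3 = 3 —(−1)→ 2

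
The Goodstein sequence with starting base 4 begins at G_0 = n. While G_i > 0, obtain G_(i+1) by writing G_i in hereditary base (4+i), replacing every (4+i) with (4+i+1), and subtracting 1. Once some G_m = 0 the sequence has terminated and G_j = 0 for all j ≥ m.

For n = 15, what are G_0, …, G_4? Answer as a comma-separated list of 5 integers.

G_0 = 15. HB_4(15) = 3·4 + 3. Bump = 18. G_1 = 17.
G_1 = 17. HB_5(17) = 3·5 + 2. Bump = 20. G_2 = 19.
G_2 = 19. HB_6(19) = 3·6 + 1. Bump = 22. G_3 = 21.
G_3 = 21. HB_7(21) = 3·7. Bump = 24. G_4 = 23.

15, 17, 19, 21, 23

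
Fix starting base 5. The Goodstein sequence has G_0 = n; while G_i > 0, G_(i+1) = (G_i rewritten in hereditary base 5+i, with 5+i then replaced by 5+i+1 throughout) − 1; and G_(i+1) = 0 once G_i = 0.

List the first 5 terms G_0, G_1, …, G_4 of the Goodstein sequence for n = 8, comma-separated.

[0] 8 ≡ 5 + 3 (base 5). Lift 6: 9. −1: 8.
[1] 8 ≡ 6 + 2 (base 6). Lift 7: 9. −1: 8.
[2] 8 ≡ 7 + 1 (base 7). Lift 8: 9. −1: 8.
[3] 8 ≡ 8 (base 8). Lift 9: 9. −1: 8.

8, 8, 8, 8, 8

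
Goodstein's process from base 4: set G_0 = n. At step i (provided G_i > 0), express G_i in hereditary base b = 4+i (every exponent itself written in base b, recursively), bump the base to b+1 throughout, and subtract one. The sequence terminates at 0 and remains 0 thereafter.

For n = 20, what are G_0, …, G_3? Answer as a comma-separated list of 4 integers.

20, 29, 39, 51

base 4: 20 = 4^2 + 4; at 5: 5^2 + 5 = 30; next = 29
base 5: 29 = 5^2 + 4; at 6: 6^2 + 4 = 40; next = 39
base 6: 39 = 6^2 + 3; at 7: 7^2 + 3 = 52; next = 51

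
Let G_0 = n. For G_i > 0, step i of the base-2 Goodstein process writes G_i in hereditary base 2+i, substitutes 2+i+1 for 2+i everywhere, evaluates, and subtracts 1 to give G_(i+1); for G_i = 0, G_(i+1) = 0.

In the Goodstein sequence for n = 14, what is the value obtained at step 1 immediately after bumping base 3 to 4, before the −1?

i=0: 14 = 2^(2 + 1) + 2^2 + 2 (b=2); 2→3: 3^(3 + 1) + 3^3 + 3 = 111; 111−1 = 110
i=1: 110 = 3^(3 + 1) + 3^3 + 2 (b=3); 3→4: 4^(4 + 1) + 4^4 + 2 = 1282; 1282−1 = 1281

1282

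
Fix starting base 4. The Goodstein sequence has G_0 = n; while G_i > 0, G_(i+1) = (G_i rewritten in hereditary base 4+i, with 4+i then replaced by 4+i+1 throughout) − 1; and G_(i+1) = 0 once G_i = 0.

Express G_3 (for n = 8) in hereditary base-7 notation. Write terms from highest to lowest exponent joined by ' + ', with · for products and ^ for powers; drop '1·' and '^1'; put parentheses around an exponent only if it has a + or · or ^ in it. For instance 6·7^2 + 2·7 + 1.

(0) 8|_4 = 2·4 ↦ 2·5|_5 = 10 ⇒ 9
(1) 9|_5 = 5 + 4 ↦ 6 + 4|_6 = 10 ⇒ 9
(2) 9|_6 = 6 + 3 ↦ 7 + 3|_7 = 10 ⇒ 9

7 + 2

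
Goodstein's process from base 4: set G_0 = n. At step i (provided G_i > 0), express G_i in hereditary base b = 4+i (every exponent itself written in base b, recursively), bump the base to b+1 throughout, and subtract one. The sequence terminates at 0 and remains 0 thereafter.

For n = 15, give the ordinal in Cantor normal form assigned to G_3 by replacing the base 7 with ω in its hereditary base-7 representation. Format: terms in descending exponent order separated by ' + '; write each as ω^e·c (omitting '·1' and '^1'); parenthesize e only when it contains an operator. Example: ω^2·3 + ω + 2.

ω·3

i=0: 15 = 3·4 + 3 (b=4); 4→5: 3·5 + 3 = 18; 18−1 = 17
i=1: 17 = 3·5 + 2 (b=5); 5→6: 3·6 + 2 = 20; 20−1 = 19
i=2: 19 = 3·6 + 1 (b=6); 6→7: 3·7 + 1 = 22; 22−1 = 21
i=3: 21 = 3·7 (b=7); 7→8: 3·8 = 24; 24−1 = 23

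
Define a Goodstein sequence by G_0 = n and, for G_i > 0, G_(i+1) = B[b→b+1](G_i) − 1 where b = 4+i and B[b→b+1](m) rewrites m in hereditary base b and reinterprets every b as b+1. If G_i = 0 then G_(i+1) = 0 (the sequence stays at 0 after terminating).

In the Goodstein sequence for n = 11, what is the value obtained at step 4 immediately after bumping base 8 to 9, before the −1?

11 —HB4→ 2·4 + 3 —bump→ 2·5 + 3 = 13 —(−1)→ 12
12 —HB5→ 2·5 + 2 —bump→ 2·6 + 2 = 14 —(−1)→ 13
13 —HB6→ 2·6 + 1 —bump→ 2·7 + 1 = 15 —(−1)→ 14
14 —HB7→ 2·7 —bump→ 2·8 = 16 —(−1)→ 15
15 —HB8→ 8 + 7 —bump→ 9 + 7 = 16 —(−1)→ 15

16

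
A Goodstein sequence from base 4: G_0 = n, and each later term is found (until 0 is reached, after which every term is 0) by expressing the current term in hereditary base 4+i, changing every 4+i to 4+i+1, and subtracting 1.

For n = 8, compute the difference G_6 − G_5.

[0] 8 ≡ 2·4 (base 4). Lift 5: 10. −1: 9.
[1] 9 ≡ 5 + 4 (base 5). Lift 6: 10. −1: 9.
[2] 9 ≡ 6 + 3 (base 6). Lift 7: 10. −1: 9.
[3] 9 ≡ 7 + 2 (base 7). Lift 8: 10. −1: 9.
[4] 9 ≡ 8 + 1 (base 8). Lift 9: 10. −1: 9.
[5] 9 ≡ 9 (base 9). Lift 10: 10. −1: 9.

0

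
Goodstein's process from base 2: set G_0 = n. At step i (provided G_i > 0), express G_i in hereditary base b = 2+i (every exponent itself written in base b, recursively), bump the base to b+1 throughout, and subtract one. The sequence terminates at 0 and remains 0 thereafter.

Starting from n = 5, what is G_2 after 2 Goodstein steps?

255

i=0: 5 = 2^2 + 1 (b=2); 2→3: 3^3 + 1 = 28; 28−1 = 27
i=1: 27 = 3^3 (b=3); 3→4: 4^4 = 256; 256−1 = 255
i=2: 255 = 3·4^3 + 3·4^2 + 3·4 + 3 (b=4); 4→5: 3·5^3 + 3·5^2 + 3·5 + 3 = 468; 468−1 = 467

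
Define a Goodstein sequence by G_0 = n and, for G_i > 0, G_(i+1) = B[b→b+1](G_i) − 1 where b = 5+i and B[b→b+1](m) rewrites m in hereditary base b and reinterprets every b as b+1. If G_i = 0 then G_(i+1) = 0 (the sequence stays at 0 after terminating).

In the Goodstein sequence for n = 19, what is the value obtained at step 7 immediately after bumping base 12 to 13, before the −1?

33

[0] 19 ≡ 3·5 + 4 (base 5). Lift 6: 22. −1: 21.
[1] 21 ≡ 3·6 + 3 (base 6). Lift 7: 24. −1: 23.
[2] 23 ≡ 3·7 + 2 (base 7). Lift 8: 26. −1: 25.
[3] 25 ≡ 3·8 + 1 (base 8). Lift 9: 28. −1: 27.
[4] 27 ≡ 3·9 (base 9). Lift 10: 30. −1: 29.
[5] 29 ≡ 2·10 + 9 (base 10). Lift 11: 31. −1: 30.
[6] 30 ≡ 2·11 + 8 (base 11). Lift 12: 32. −1: 31.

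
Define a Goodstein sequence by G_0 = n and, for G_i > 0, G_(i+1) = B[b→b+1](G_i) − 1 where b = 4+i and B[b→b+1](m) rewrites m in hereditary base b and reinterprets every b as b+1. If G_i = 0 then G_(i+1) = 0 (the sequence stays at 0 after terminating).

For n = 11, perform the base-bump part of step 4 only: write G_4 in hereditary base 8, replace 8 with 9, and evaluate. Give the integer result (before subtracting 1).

16

step 0: 11 = 2·4 + 3; sub 5 for 4: 2·5 + 3; = 13; G_1 = 13−1 = 12
step 1: 12 = 2·5 + 2; sub 6 for 5: 2·6 + 2; = 14; G_2 = 14−1 = 13
step 2: 13 = 2·6 + 1; sub 7 for 6: 2·7 + 1; = 15; G_3 = 15−1 = 14
step 3: 14 = 2·7; sub 8 for 7: 2·8; = 16; G_4 = 16−1 = 15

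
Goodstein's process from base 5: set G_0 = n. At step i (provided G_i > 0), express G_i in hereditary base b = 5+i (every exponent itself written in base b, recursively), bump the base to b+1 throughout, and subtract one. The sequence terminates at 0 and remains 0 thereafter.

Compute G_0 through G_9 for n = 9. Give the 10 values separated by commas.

G_0 = 9. HB_5(9) = 5 + 4. Bump = 10. G_1 = 9.
G_1 = 9. HB_6(9) = 6 + 3. Bump = 10. G_2 = 9.
G_2 = 9. HB_7(9) = 7 + 2. Bump = 10. G_3 = 9.
G_3 = 9. HB_8(9) = 8 + 1. Bump = 10. G_4 = 9.
G_4 = 9. HB_9(9) = 9. Bump = 10. G_5 = 9.
G_5 = 9. HB_10(9) = 9. Bump = 9. G_6 = 8.
G_6 = 8. HB_11(8) = 8. Bump = 8. G_7 = 7.
G_7 = 7. HB_12(7) = 7. Bump = 7. G_8 = 6.
G_8 = 6. HB_13(6) = 6. Bump = 6. G_9 = 5.

9, 9, 9, 9, 9, 9, 8, 7, 6, 5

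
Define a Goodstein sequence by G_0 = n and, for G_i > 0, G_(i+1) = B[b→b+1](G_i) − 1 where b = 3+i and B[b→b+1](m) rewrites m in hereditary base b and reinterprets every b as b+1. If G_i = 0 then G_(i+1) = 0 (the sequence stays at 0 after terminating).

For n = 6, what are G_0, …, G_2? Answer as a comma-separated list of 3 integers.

base 3: 6 = 2·3; at 4: 2·4 = 8; next = 7
base 4: 7 = 4 + 3; at 5: 5 + 3 = 8; next = 7

6, 7, 7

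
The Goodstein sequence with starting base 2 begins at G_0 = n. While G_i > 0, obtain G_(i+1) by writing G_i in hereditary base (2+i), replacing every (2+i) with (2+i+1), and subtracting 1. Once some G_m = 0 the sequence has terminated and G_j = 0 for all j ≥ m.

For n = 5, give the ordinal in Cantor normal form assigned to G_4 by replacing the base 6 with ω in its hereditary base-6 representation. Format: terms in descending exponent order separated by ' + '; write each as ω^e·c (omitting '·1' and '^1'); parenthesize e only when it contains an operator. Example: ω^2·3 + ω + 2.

step 0: 5 = 2^2 + 1; sub 3 for 2: 3^3 + 1; = 28; G_1 = 28−1 = 27
step 1: 27 = 3^3; sub 4 for 3: 4^4; = 256; G_2 = 256−1 = 255
step 2: 255 = 3·4^3 + 3·4^2 + 3·4 + 3; sub 5 for 4: 3·5^3 + 3·5^2 + 3·5 + 3; = 468; G_3 = 468−1 = 467
step 3: 467 = 3·5^3 + 3·5^2 + 3·5 + 2; sub 6 for 5: 3·6^3 + 3·6^2 + 3·6 + 2; = 776; G_4 = 776−1 = 775
step 4: 775 = 3·6^3 + 3·6^2 + 3·6 + 1; sub 7 for 6: 3·7^3 + 3·7^2 + 3·7 + 1; = 1198; G_5 = 1198−1 = 1197

ω^3·3 + ω^2·3 + ω·3 + 1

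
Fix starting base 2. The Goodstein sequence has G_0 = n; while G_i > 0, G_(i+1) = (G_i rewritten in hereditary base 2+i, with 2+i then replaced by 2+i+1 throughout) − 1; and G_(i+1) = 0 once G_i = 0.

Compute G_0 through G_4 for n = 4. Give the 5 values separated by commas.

i=0: 4 = 2^2 (b=2); 2→3: 3^3 = 27; 27−1 = 26
i=1: 26 = 2·3^2 + 2·3 + 2 (b=3); 3→4: 2·4^2 + 2·4 + 2 = 42; 42−1 = 41
i=2: 41 = 2·4^2 + 2·4 + 1 (b=4); 4→5: 2·5^2 + 2·5 + 1 = 61; 61−1 = 60
i=3: 60 = 2·5^2 + 2·5 (b=5); 5→6: 2·6^2 + 2·6 = 84; 84−1 = 83

4, 26, 41, 60, 83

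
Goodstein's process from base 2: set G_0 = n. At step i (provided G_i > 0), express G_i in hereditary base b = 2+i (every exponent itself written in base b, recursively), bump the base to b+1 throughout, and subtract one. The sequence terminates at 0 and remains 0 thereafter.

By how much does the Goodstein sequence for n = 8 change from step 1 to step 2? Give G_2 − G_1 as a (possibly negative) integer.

G_0=8  [base 2] 2^(2 + 1)  →[2↦3]→  3^(3 + 1) = 81  −1 ⇒ G_1=80
G_1=80  [base 3] 2·3^3 + 2·3^2 + 2·3 + 2  →[3↦4]→  2·4^4 + 2·4^2 + 2·4 + 2 = 554  −1 ⇒ G_2=553

473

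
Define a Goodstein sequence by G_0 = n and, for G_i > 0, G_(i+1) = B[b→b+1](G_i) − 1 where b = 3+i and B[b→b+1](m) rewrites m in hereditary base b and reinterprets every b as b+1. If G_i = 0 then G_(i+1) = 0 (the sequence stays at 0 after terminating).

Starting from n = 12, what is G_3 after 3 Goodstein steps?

37

(0) 12|_3 = 3^2 + 3 ↦ 4^2 + 4|_4 = 20 ⇒ 19
(1) 19|_4 = 4^2 + 3 ↦ 5^2 + 3|_5 = 28 ⇒ 27
(2) 27|_5 = 5^2 + 2 ↦ 6^2 + 2|_6 = 38 ⇒ 37
(3) 37|_6 = 6^2 + 1 ↦ 7^2 + 1|_7 = 50 ⇒ 49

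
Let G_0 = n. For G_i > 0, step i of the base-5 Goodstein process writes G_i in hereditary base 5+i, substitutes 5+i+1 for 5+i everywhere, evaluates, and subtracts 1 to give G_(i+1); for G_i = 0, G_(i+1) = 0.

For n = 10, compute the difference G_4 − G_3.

G_0 = 10. HB_5(10) = 2·5. Bump = 12. G_1 = 11.
G_1 = 11. HB_6(11) = 6 + 5. Bump = 12. G_2 = 11.
G_2 = 11. HB_7(11) = 7 + 4. Bump = 12. G_3 = 11.
G_3 = 11. HB_8(11) = 8 + 3. Bump = 12. G_4 = 11.

0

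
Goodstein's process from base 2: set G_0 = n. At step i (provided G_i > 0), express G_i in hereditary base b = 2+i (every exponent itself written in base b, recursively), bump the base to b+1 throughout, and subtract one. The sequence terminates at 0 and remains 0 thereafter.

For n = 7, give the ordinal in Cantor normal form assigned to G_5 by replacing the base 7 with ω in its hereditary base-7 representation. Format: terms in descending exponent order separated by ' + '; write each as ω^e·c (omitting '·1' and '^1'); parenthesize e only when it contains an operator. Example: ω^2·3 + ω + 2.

i=0: 7 = 2^2 + 2 + 1 (b=2); 2→3: 3^3 + 3 + 1 = 31; 31−1 = 30
i=1: 30 = 3^3 + 3 (b=3); 3→4: 4^4 + 4 = 260; 260−1 = 259
i=2: 259 = 4^4 + 3 (b=4); 4→5: 5^5 + 3 = 3128; 3128−1 = 3127
i=3: 3127 = 5^5 + 2 (b=5); 5→6: 6^6 + 2 = 46658; 46658−1 = 46657
i=4: 46657 = 6^6 + 1 (b=6); 6→7: 7^7 + 1 = 823544; 823544−1 = 823543
i=5: 823543 = 7^7 (b=7); 7→8: 8^8 = 16777216; 16777216−1 = 16777215

ω^ω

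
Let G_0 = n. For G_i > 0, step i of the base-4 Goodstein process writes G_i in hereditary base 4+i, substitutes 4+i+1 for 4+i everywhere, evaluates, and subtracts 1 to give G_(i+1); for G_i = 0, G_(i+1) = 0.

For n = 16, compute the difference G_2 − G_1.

3

i=0: 16 = 4^2 (b=4); 4→5: 5^2 = 25; 25−1 = 24
i=1: 24 = 4·5 + 4 (b=5); 5→6: 4·6 + 4 = 28; 28−1 = 27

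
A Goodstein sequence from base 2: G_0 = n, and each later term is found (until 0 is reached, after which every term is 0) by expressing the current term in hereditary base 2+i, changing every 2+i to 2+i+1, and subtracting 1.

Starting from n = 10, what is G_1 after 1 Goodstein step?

83

base 2: 10 = 2^(2 + 1) + 2; at 3: 3^(3 + 1) + 3 = 84; next = 83
base 3: 83 = 3^(3 + 1) + 2; at 4: 4^(4 + 1) + 2 = 1026; next = 1025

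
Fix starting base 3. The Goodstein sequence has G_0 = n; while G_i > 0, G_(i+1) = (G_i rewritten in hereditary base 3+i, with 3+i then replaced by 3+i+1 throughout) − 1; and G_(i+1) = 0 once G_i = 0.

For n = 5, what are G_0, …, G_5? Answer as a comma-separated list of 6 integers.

5, 5, 5, 5, 4, 3

[0] 5 ≡ 3 + 2 (base 3). Lift 4: 6. −1: 5.
[1] 5 ≡ 4 + 1 (base 4). Lift 5: 6. −1: 5.
[2] 5 ≡ 5 (base 5). Lift 6: 6. −1: 5.
[3] 5 ≡ 5 (base 6). Lift 7: 5. −1: 4.
[4] 4 ≡ 4 (base 7). Lift 8: 4. −1: 3.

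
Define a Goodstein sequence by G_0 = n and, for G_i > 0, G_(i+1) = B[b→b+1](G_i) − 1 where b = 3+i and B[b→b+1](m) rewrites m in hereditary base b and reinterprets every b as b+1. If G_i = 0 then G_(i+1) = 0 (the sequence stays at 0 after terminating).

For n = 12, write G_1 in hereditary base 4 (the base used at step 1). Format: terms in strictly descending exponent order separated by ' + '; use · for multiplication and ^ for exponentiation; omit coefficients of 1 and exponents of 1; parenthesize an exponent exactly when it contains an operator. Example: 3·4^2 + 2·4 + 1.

4^2 + 3

i=0: 12 = 3^2 + 3 (b=3); 3→4: 4^2 + 4 = 20; 20−1 = 19
i=1: 19 = 4^2 + 3 (b=4); 4→5: 5^2 + 3 = 28; 28−1 = 27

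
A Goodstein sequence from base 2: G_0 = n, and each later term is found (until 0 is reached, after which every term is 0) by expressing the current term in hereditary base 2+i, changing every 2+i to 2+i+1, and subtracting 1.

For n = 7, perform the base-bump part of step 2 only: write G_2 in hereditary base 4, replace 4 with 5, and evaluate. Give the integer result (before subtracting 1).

G_0=7  [base 2] 2^2 + 2 + 1  →[2↦3]→  3^3 + 3 + 1 = 31  −1 ⇒ G_1=30
G_1=30  [base 3] 3^3 + 3  →[3↦4]→  4^4 + 4 = 260  −1 ⇒ G_2=259
G_2=259  [base 4] 4^4 + 3  →[4↦5]→  5^5 + 3 = 3128  −1 ⇒ G_3=3127

3128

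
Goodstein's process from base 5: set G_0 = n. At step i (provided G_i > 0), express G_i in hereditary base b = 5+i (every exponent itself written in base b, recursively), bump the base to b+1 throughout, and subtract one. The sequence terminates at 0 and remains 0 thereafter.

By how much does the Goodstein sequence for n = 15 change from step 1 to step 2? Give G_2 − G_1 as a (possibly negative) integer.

1

15 —HB5→ 3·5 —bump→ 3·6 = 18 —(−1)→ 17
17 —HB6→ 2·6 + 5 —bump→ 2·7 + 5 = 19 —(−1)→ 18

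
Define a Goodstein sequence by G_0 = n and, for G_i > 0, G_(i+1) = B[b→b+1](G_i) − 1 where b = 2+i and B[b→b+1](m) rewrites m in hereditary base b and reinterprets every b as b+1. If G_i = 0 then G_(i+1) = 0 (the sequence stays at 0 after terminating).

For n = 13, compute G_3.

16092

G_0 = 13. HB_2(13) = 2^(2 + 1) + 2^2 + 1. Bump = 109. G_1 = 108.
G_1 = 108. HB_3(108) = 3^(3 + 1) + 3^3. Bump = 1280. G_2 = 1279.
G_2 = 1279. HB_4(1279) = 4^(4 + 1) + 3·4^3 + 3·4^2 + 3·4 + 3. Bump = 16093. G_3 = 16092.
G_3 = 16092. HB_5(16092) = 5^(5 + 1) + 3·5^3 + 3·5^2 + 3·5 + 2. Bump = 280712. G_4 = 280711.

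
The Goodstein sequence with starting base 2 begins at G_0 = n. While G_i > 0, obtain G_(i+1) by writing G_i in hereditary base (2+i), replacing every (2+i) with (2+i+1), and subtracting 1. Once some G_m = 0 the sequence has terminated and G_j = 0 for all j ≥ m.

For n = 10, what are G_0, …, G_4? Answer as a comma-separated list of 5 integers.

(0) 10|_2 = 2^(2 + 1) + 2 ↦ 3^(3 + 1) + 3|_3 = 84 ⇒ 83
(1) 83|_3 = 3^(3 + 1) + 2 ↦ 4^(4 + 1) + 2|_4 = 1026 ⇒ 1025
(2) 1025|_4 = 4^(4 + 1) + 1 ↦ 5^(5 + 1) + 1|_5 = 15626 ⇒ 15625
(3) 15625|_5 = 5^(5 + 1) ↦ 6^(6 + 1)|_6 = 279936 ⇒ 279935

10, 83, 1025, 15625, 279935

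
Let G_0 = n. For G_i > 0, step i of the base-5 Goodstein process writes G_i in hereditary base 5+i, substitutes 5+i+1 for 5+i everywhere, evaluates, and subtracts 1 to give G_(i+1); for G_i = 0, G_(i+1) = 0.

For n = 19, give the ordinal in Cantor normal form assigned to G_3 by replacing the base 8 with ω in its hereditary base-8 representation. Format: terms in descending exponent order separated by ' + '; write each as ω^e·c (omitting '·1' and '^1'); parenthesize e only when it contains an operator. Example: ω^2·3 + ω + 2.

ω·3 + 1

i=0: 19 = 3·5 + 4 (b=5); 5→6: 3·6 + 4 = 22; 22−1 = 21
i=1: 21 = 3·6 + 3 (b=6); 6→7: 3·7 + 3 = 24; 24−1 = 23
i=2: 23 = 3·7 + 2 (b=7); 7→8: 3·8 + 2 = 26; 26−1 = 25
i=3: 25 = 3·8 + 1 (b=8); 8→9: 3·9 + 1 = 28; 28−1 = 27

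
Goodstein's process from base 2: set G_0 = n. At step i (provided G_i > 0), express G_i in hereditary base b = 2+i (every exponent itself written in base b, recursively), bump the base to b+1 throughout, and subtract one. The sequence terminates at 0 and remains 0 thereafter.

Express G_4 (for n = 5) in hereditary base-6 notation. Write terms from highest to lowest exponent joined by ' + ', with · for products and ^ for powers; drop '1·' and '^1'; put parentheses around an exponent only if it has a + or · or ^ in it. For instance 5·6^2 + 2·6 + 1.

G_0=5  [base 2] 2^2 + 1  →[2↦3]→  3^3 + 1 = 28  −1 ⇒ G_1=27
G_1=27  [base 3] 3^3  →[3↦4]→  4^4 = 256  −1 ⇒ G_2=255
G_2=255  [base 4] 3·4^3 + 3·4^2 + 3·4 + 3  →[4↦5]→  3·5^3 + 3·5^2 + 3·5 + 3 = 468  −1 ⇒ G_3=467
G_3=467  [base 5] 3·5^3 + 3·5^2 + 3·5 + 2  →[5↦6]→  3·6^3 + 3·6^2 + 3·6 + 2 = 776  −1 ⇒ G_4=775

3·6^3 + 3·6^2 + 3·6 + 1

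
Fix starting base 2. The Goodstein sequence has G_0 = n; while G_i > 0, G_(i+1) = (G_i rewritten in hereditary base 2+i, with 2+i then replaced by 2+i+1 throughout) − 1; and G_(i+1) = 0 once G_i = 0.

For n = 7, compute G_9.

G_0 = 7. HB_2(7) = 2^2 + 2 + 1. Bump = 31. G_1 = 30.
G_1 = 30. HB_3(30) = 3^3 + 3. Bump = 260. G_2 = 259.
G_2 = 259. HB_4(259) = 4^4 + 3. Bump = 3128. G_3 = 3127.
G_3 = 3127. HB_5(3127) = 5^5 + 2. Bump = 46658. G_4 = 46657.
G_4 = 46657. HB_6(46657) = 6^6 + 1. Bump = 823544. G_5 = 823543.
G_5 = 823543. HB_7(823543) = 7^7. Bump = 16777216. G_6 = 16777215.
G_6 = 16777215. HB_8(16777215) = 7·8^7 + 7·8^6 + 7·8^5 + 7·8^4 + 7·8^3 + 7·8^2 + 7·8 + 7. Bump = 37665880. G_7 = 37665879.
G_7 = 37665879. HB_9(37665879) = 7·9^7 + 7·9^6 + 7·9^5 + 7·9^4 + 7·9^3 + 7·9^2 + 7·9 + 6. Bump = 77777776. G_8 = 77777775.
G_8 = 77777775. HB_10(77777775) = 7·10^7 + 7·10^6 + 7·10^5 + 7·10^4 + 7·10^3 + 7·10^2 + 7·10 + 5. Bump = 150051214. G_9 = 150051213.

150051213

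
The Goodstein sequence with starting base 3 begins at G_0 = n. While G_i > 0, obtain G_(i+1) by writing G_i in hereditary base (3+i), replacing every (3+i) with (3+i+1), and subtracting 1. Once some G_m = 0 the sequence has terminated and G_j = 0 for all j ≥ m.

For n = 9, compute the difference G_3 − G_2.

2

base 3: 9 = 3^2; at 4: 4^2 = 16; next = 15
base 4: 15 = 3·4 + 3; at 5: 3·5 + 3 = 18; next = 17
base 5: 17 = 3·5 + 2; at 6: 3·6 + 2 = 20; next = 19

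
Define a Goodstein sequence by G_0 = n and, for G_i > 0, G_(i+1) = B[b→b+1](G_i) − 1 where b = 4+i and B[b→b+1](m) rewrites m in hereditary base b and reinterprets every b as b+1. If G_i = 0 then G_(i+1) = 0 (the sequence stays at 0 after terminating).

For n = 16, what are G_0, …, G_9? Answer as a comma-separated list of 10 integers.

16 —HB4→ 4^2 —bump→ 5^2 = 25 —(−1)→ 24
24 —HB5→ 4·5 + 4 —bump→ 4·6 + 4 = 28 —(−1)→ 27
27 —HB6→ 4·6 + 3 —bump→ 4·7 + 3 = 31 —(−1)→ 30
30 —HB7→ 4·7 + 2 —bump→ 4·8 + 2 = 34 —(−1)→ 33
33 —HB8→ 4·8 + 1 —bump→ 4·9 + 1 = 37 —(−1)→ 36
36 —HB9→ 4·9 —bump→ 4·10 = 40 —(−1)→ 39
39 —HB10→ 3·10 + 9 —bump→ 3·11 + 9 = 42 —(−1)→ 41
41 —HB11→ 3·11 + 8 —bump→ 3·12 + 8 = 44 —(−1)→ 43
43 —HB12→ 3·12 + 7 —bump→ 3·13 + 7 = 46 —(−1)→ 45

16, 24, 27, 30, 33, 36, 39, 41, 43, 45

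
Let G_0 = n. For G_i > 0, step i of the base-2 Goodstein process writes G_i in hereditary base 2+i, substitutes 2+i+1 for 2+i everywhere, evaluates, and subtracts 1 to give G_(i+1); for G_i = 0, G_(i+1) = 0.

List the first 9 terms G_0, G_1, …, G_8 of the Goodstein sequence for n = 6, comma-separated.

G_0=6  [base 2] 2^2 + 2  →[2↦3]→  3^3 + 3 = 30  −1 ⇒ G_1=29
G_1=29  [base 3] 3^3 + 2  →[3↦4]→  4^4 + 2 = 258  −1 ⇒ G_2=257
G_2=257  [base 4] 4^4 + 1  →[4↦5]→  5^5 + 1 = 3126  −1 ⇒ G_3=3125
G_3=3125  [base 5] 5^5  →[5↦6]→  6^6 = 46656  −1 ⇒ G_4=46655
G_4=46655  [base 6] 5·6^5 + 5·6^4 + 5·6^3 + 5·6^2 + 5·6 + 5  →[6↦7]→  5·7^5 + 5·7^4 + 5·7^3 + 5·7^2 + 5·7 + 5 = 98040  −1 ⇒ G_5=98039
G_5=98039  [base 7] 5·7^5 + 5·7^4 + 5·7^3 + 5·7^2 + 5·7 + 4  →[7↦8]→  5·8^5 + 5·8^4 + 5·8^3 + 5·8^2 + 5·8 + 4 = 187244  −1 ⇒ G_6=187243
G_6=187243  [base 8] 5·8^5 + 5·8^4 + 5·8^3 + 5·8^2 + 5·8 + 3  →[8↦9]→  5·9^5 + 5·9^4 + 5·9^3 + 5·9^2 + 5·9 + 3 = 332148  −1 ⇒ G_7=332147
G_7=332147  [base 9] 5·9^5 + 5·9^4 + 5·9^3 + 5·9^2 + 5·9 + 2  →[9↦10]→  5·10^5 + 5·10^4 + 5·10^3 + 5·10^2 + 5·10 + 2 = 555552  −1 ⇒ G_8=555551

6, 29, 257, 3125, 46655, 98039, 187243, 332147, 555551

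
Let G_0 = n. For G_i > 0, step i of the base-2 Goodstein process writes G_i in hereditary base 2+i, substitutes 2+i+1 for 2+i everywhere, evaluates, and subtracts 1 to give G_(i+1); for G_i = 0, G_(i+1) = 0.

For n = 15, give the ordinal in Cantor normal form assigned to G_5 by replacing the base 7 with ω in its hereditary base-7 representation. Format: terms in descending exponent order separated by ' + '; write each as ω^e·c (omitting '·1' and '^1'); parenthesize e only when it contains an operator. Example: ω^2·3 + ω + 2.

G_0=15  [base 2] 2^(2 + 1) + 2^2 + 2 + 1  →[2↦3]→  3^(3 + 1) + 3^3 + 3 + 1 = 112  −1 ⇒ G_1=111
G_1=111  [base 3] 3^(3 + 1) + 3^3 + 3  →[3↦4]→  4^(4 + 1) + 4^4 + 4 = 1284  −1 ⇒ G_2=1283
G_2=1283  [base 4] 4^(4 + 1) + 4^4 + 3  →[4↦5]→  5^(5 + 1) + 5^5 + 3 = 18753  −1 ⇒ G_3=18752
G_3=18752  [base 5] 5^(5 + 1) + 5^5 + 2  →[5↦6]→  6^(6 + 1) + 6^6 + 2 = 326594  −1 ⇒ G_4=326593
G_4=326593  [base 6] 6^(6 + 1) + 6^6 + 1  →[6↦7]→  7^(7 + 1) + 7^7 + 1 = 6588345  −1 ⇒ G_5=6588344
G_5=6588344  [base 7] 7^(7 + 1) + 7^7  →[7↦8]→  8^(8 + 1) + 8^8 = 150994944  −1 ⇒ G_6=150994943

ω^(ω + 1) + ω^ω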